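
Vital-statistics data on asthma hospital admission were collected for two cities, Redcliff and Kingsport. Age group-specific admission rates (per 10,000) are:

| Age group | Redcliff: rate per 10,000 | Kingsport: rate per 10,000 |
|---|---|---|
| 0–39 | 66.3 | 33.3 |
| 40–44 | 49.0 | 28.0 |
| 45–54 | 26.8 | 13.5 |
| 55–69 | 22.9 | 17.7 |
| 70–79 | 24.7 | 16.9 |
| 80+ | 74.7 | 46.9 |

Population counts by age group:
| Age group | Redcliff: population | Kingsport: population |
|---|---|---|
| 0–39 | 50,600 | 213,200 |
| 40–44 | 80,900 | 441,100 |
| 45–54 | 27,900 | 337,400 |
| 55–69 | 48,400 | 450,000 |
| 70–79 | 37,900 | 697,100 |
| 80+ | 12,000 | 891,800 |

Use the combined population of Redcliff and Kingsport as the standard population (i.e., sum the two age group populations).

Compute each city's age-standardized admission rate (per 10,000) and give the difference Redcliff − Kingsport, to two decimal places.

Combined standard total = 3,288,300; weights = 0.0802, 0.1587, 0.1111, 0.1516, 0.2235, 0.2749.
Redcliff: 0.0802×66.3 + 0.1587×49.0 + 0.1111×26.8 + 0.1516×22.9 + 0.2235×24.7 + 0.2749×74.7 = 45.5979 per 10,000.
Kingsport: 0.0802×33.3 + 0.1587×28.0 + 0.1111×13.5 + 0.1516×17.7 + 0.2235×16.9 + 0.2749×46.9 = 27.9669 per 10,000.
Difference = 45.5979 − 27.9669 = 17.6311.

17.63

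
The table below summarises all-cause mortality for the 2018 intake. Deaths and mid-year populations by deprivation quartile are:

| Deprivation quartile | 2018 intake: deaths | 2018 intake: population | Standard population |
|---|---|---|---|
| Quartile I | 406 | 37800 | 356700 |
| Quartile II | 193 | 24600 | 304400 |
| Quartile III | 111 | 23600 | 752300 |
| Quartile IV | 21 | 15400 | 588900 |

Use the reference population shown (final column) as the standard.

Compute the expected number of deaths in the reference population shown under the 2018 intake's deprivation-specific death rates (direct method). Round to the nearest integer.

10561

Deprivation-specific rates per 100000 for the 2018 intake: 1074.07, 784.55, 470.34, 136.36.
Expected deaths = Σ (standard pop × deprivation-specific rate ÷ 100000)
= 356700×1074.07/100000 + 304400×784.55/100000 + 752300×470.34/100000 + 588900×136.36/100000
= 3831.22 + 2388.18 + 3538.36 + 803.05 = 10560.81.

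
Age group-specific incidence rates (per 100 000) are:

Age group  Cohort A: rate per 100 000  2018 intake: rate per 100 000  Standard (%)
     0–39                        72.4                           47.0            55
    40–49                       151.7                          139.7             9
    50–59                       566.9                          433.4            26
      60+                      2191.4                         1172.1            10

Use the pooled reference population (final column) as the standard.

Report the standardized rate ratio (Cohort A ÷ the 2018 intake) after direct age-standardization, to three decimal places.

Standard weights: 0.55, 0.09, 0.26, 0.10.
Cohort A: 0.5500×72.4 + 0.0900×151.7 + 0.2600×566.9 + 0.1000×2191.4 = 420.0070 per 100 000.
The 2018 intake: 0.5500×47.0 + 0.0900×139.7 + 0.2600×433.4 + 0.1000×1172.1 = 268.3170 per 100 000.
Ratio = 420.0070 ÷ 268.3170 = 1.56534.

1.565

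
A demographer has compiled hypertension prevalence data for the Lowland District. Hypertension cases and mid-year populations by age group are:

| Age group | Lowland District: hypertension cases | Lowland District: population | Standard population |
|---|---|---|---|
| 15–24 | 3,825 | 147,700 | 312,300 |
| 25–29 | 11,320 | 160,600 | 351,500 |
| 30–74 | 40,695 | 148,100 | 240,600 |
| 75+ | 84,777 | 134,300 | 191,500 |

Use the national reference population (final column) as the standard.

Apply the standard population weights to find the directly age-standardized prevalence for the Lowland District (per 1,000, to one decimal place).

200.6

Age-specific rates per 1,000 for the Lowland District: 25.897, 70.486, 274.781, 631.251.
Standard total = 1,095,900; weights = 0.2850, 0.3207, 0.2195, 0.1747.
Standardized rate: 0.2850×25.897 + 0.3207×70.486 + 0.2195×274.781 + 0.1747×631.251 = 200.6206 per 1,000.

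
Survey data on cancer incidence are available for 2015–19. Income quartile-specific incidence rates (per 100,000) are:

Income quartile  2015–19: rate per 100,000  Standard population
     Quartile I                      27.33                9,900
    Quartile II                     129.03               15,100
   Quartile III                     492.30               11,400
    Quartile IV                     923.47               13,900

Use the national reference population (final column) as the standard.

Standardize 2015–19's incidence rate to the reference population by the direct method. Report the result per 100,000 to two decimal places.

410.88

Standard total = 50,300; weights = 0.1968, 0.3002, 0.2266, 0.2763.
Standardized rate: 0.1968×27.33 + 0.3002×129.03 + 0.2266×492.30 + 0.2763×923.47 = 410.8822 per 100,000.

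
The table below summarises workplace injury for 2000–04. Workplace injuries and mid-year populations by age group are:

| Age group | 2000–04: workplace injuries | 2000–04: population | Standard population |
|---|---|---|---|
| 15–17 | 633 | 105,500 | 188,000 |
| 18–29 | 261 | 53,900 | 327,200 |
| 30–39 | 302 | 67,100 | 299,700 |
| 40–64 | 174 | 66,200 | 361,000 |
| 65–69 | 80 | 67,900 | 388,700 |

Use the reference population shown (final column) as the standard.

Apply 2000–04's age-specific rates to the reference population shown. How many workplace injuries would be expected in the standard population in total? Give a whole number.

Age-specific rates per 10,000 for 2000–04: 60.00, 48.42, 45.01, 26.28, 11.78.
Expected workplace injuries = Σ (standard pop × age-specific rate ÷ 10,000)
= 188,000×60.00/10,000 + 327,200×48.42/10,000 + 299,700×45.01/10,000 + 361,000×26.28/10,000 + 388,700×11.78/10,000
= 1128.00 + 1584.40 + 1348.87 + 948.85 + 457.97 = 5468.09.

5468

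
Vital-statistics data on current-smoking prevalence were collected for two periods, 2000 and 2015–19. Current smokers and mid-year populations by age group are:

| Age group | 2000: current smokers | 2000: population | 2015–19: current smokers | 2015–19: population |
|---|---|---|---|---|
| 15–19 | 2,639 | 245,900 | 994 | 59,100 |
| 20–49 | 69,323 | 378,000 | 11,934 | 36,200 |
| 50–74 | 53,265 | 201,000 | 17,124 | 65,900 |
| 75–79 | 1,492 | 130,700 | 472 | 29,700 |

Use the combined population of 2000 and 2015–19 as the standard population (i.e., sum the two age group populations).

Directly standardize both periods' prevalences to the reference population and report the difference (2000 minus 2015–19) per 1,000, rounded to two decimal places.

Age-specific rates per 1,000 for 2000: 10.732, 183.394, 265.000, 11.415.
For 2015–19: 16.819, 329.669, 259.848, 15.892.
Combined standard total = 1,146,500; weights = 0.2660, 0.3613, 0.2328, 0.1399.
2000: 0.2660×10.732 + 0.3613×183.394 + 0.2328×265.000 + 0.1399×11.415 = 132.3983 per 1,000.
2015–19: 0.2660×16.819 + 0.3613×329.669 + 0.2328×259.848 + 0.1399×15.892 = 186.2897 per 1,000.
Difference = 132.3983 − 186.2897 = -53.8913.

-53.89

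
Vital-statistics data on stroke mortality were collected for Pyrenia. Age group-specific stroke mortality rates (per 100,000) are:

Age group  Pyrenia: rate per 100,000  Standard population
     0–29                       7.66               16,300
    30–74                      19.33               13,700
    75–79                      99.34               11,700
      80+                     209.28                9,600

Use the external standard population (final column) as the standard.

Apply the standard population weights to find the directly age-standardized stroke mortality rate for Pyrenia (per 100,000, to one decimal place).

Standard total = 51,300; weights = 0.3177, 0.2671, 0.2281, 0.1871.
Standardized rate: 0.3177×7.66 + 0.2671×19.33 + 0.2281×99.34 + 0.1871×209.28 = 69.4161 per 100,000.

69.4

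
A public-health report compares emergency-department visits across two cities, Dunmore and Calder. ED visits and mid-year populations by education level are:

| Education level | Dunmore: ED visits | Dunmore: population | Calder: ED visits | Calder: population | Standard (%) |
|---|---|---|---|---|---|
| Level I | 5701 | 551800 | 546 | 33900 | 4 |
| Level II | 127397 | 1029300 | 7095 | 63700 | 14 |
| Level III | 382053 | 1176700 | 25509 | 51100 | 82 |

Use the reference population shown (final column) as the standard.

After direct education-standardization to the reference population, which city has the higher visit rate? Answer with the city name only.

Education-specific rates per 1000 for Dunmore: 10.332, 123.771, 324.682.
For Calder: 16.106, 111.381, 499.198.
Standard weights: 0.04, 0.14, 0.82.
Dunmore: 0.0400×10.332 + 0.1400×123.771 + 0.8200×324.682 = 283.9802 per 1000.
Calder: 0.0400×16.106 + 0.1400×111.381 + 0.8200×499.198 = 425.5797 per 1000.

Calder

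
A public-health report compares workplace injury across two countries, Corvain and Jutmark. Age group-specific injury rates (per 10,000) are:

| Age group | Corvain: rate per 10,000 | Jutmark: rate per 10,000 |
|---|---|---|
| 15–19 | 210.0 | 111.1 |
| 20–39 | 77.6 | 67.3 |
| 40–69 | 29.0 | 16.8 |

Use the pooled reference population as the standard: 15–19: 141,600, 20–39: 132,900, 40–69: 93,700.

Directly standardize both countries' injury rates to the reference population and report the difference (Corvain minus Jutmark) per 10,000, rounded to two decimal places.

44.86

Standard total = 368,200; weights = 0.3846, 0.3609, 0.2545.
Corvain: 0.3846×210.0 + 0.3609×77.6 + 0.2545×29.0 = 116.1498 per 10,000.
Jutmark: 0.3846×111.1 + 0.3609×67.3 + 0.2545×16.8 = 71.2930 per 10,000.
Difference = 116.1498 − 71.2930 = 44.8567.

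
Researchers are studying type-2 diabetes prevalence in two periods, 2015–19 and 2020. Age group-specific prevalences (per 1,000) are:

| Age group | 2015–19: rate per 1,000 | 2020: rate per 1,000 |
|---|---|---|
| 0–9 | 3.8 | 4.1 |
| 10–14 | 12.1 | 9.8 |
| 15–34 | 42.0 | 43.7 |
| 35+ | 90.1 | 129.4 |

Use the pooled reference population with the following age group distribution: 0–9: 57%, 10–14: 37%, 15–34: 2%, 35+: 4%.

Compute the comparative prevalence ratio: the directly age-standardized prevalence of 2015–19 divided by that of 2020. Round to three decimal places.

0.923

Standard weights: 0.57, 0.37, 0.02, 0.04.
2015–19: 0.5700×3.8 + 0.3700×12.1 + 0.0200×42.0 + 0.0400×90.1 = 11.0870 per 1,000.
2020: 0.5700×4.1 + 0.3700×9.8 + 0.0200×43.7 + 0.0400×129.4 = 12.0130 per 1,000.
Ratio = 11.0870 ÷ 12.0130 = 0.92292.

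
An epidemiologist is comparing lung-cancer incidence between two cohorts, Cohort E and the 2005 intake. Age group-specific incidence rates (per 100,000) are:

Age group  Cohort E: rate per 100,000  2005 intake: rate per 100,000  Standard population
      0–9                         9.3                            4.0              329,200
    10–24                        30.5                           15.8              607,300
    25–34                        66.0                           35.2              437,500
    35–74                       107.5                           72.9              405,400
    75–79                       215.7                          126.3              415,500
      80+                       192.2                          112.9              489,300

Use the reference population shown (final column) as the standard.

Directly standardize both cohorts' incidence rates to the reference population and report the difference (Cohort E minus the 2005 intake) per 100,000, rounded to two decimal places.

42.52

Standard total = 2,684,200; weights = 0.1226, 0.2262, 0.1630, 0.1510, 0.1548, 0.1823.
Cohort E: 0.1226×9.3 + 0.2262×30.5 + 0.1630×66.0 + 0.1510×107.5 + 0.1548×215.7 + 0.1823×192.2 = 103.4597 per 100,000.
The 2005 intake: 0.1226×4.0 + 0.2262×15.8 + 0.1630×35.2 + 0.1510×72.9 + 0.1548×126.3 + 0.1823×112.9 = 60.9438 per 100,000.
Difference = 103.4597 − 60.9438 = 42.5159.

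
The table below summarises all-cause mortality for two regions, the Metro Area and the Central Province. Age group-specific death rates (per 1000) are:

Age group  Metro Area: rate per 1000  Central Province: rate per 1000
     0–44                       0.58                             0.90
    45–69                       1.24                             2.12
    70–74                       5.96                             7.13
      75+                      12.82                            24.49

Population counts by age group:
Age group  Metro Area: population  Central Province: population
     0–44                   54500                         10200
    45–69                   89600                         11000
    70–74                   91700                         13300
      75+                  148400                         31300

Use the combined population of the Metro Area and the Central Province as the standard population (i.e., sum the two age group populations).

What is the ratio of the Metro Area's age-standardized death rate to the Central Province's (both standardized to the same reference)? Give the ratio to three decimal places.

Combined standard total = 450000; weights = 0.1438, 0.2236, 0.2333, 0.3993.
The Metro Area: 0.1438×0.58 + 0.2236×1.24 + 0.2333×5.96 + 0.3993×12.82 = 6.8707 per 1000.
The Central Province: 0.1438×0.90 + 0.2236×2.12 + 0.2333×7.13 + 0.3993×24.49 = 12.0467 per 1000.
Ratio = 6.8707 ÷ 12.0467 = 0.57034.

0.570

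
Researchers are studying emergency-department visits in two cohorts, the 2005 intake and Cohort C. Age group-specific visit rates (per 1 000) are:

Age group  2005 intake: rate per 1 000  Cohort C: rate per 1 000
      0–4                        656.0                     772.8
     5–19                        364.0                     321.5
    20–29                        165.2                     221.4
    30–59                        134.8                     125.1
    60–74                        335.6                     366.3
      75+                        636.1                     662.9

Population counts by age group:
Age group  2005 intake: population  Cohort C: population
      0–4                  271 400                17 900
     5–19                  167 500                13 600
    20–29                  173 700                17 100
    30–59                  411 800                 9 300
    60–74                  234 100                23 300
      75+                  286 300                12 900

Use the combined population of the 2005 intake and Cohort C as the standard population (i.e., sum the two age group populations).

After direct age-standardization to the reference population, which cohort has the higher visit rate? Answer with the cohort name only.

Cohort C

Combined standard total = 1 638 900; weights = 0.1765, 0.1105, 0.1164, 0.2569, 0.1571, 0.1826.
The 2005 intake: 0.1765×656.0 + 0.1105×364.0 + 0.1164×165.2 + 0.2569×134.8 + 0.1571×335.6 + 0.1826×636.1 = 378.7237 per 1 000.
Cohort C: 0.1765×772.8 + 0.1105×321.5 + 0.1164×221.4 + 0.2569×125.1 + 0.1571×366.3 + 0.1826×662.9 = 408.4097 per 1 000.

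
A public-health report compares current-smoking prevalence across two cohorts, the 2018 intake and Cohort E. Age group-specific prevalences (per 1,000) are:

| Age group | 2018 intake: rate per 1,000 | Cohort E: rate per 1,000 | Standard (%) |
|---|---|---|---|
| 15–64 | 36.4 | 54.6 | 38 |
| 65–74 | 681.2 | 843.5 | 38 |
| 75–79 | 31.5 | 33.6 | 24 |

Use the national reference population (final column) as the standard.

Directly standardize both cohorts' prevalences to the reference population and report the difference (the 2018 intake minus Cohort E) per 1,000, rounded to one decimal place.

Standard weights: 0.38, 0.38, 0.24.
The 2018 intake: 0.3800×36.4 + 0.3800×681.2 + 0.2400×31.5 = 280.2480 per 1,000.
Cohort E: 0.3800×54.6 + 0.3800×843.5 + 0.2400×33.6 = 349.3420 per 1,000.
Difference = 280.2480 − 349.3420 = -69.0940.

-69.1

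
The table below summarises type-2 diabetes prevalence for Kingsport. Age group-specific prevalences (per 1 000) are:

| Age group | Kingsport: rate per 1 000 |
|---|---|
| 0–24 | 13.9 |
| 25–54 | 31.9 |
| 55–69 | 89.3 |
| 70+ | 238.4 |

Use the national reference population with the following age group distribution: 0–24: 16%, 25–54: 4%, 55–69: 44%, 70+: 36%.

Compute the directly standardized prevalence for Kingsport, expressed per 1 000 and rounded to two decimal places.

128.62

Standard weights: 0.16, 0.04, 0.44, 0.36.
Standardized rate: 0.1600×13.9 + 0.0400×31.9 + 0.4400×89.3 + 0.3600×238.4 = 128.6160 per 1 000.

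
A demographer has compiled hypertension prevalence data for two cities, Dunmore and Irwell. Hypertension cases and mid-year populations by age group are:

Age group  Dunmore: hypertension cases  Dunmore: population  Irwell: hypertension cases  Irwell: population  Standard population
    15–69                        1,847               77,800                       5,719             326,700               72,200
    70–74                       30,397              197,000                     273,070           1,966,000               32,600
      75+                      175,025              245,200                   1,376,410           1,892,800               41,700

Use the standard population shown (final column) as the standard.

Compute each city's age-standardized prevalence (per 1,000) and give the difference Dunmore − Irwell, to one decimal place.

2.7

Age-specific rates per 1,000 for Dunmore: 23.740, 154.299, 713.805.
For Irwell: 17.505, 138.896, 727.182.
Standard total = 146,500; weights = 0.4928, 0.2225, 0.2846.
Dunmore: 0.4928×23.740 + 0.2225×154.299 + 0.2846×713.805 = 249.2143 per 1,000.
Irwell: 0.4928×17.505 + 0.2225×138.896 + 0.2846×727.182 = 246.5214 per 1,000.
Difference = 249.2143 − 246.5214 = 2.6928.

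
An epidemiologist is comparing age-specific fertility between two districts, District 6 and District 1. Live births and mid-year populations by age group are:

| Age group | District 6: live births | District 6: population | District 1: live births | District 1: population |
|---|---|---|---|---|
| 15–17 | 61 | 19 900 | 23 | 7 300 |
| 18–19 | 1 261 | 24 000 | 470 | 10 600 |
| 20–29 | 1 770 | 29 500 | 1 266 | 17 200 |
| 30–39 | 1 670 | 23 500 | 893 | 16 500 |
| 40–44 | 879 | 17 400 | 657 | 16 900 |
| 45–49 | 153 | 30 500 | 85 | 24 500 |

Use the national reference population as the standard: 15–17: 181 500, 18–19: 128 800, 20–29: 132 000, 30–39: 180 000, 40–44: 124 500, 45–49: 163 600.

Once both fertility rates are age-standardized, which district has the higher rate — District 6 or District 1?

Age-specific rates per 1 000 for District 6: 3.065, 52.542, 60.000, 71.064, 50.517, 5.016.
For District 1: 3.151, 44.340, 73.605, 54.121, 38.876, 3.469.
Standard total = 910 400; weights = 0.1994, 0.1415, 0.1450, 0.1977, 0.1368, 0.1797.
District 6: 0.1994×3.065 + 0.1415×52.542 + 0.1450×60.000 + 0.1977×71.064 + 0.1368×50.517 + 0.1797×5.016 = 38.6042 per 1 000.
District 1: 0.1994×3.151 + 0.1415×44.340 + 0.1450×73.605 + 0.1977×54.121 + 0.1368×38.876 + 0.1797×3.469 = 34.2136 per 1 000.

District 6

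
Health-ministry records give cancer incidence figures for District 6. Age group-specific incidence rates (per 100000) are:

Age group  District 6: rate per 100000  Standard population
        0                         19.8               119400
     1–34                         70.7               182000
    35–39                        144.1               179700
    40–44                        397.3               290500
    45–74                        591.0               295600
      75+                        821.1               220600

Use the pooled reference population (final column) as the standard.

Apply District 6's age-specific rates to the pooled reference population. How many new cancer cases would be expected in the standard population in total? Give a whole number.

5124

Expected new cancer cases = Σ (standard pop × age-specific rate ÷ 100000)
= 119400×19.8/100000 + 182000×70.7/100000 + 179700×144.1/100000 + 290500×397.3/100000 + 295600×591.0/100000 + 220600×821.1/100000
= 23.64 + 128.67 + 258.95 + 1154.16 + 1747.00 + 1811.35 = 5123.76.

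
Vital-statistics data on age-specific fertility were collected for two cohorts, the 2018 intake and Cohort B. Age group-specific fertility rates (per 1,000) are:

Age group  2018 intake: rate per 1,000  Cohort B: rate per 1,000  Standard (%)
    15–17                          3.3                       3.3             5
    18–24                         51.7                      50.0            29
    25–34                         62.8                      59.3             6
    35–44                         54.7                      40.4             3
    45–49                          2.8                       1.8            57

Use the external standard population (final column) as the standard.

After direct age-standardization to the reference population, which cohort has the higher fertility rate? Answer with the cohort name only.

Standard weights: 0.05, 0.29, 0.06, 0.03, 0.57.
The 2018 intake: 0.0500×3.3 + 0.2900×51.7 + 0.0600×62.8 + 0.0300×54.7 + 0.5700×2.8 = 22.1630 per 1,000.
Cohort B: 0.0500×3.3 + 0.2900×50.0 + 0.0600×59.3 + 0.0300×40.4 + 0.5700×1.8 = 20.4610 per 1,000.

2018 intake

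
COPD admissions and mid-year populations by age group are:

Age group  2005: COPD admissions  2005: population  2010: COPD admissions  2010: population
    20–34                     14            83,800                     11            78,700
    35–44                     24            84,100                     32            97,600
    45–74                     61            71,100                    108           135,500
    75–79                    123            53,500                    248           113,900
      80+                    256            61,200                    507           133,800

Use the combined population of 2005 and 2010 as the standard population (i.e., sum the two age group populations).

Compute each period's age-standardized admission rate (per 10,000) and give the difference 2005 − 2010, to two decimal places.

1.17

Age-specific rates per 10,000 for 2005: 1.67, 2.85, 8.58, 22.99, 41.83.
For 2010: 1.40, 3.28, 7.97, 21.77, 37.89.
Combined standard total = 913,200; weights = 0.1779, 0.1990, 0.2262, 0.1833, 0.2135.
2005: 0.1779×1.67 + 0.1990×2.85 + 0.2262×8.58 + 0.1833×22.99 + 0.2135×41.83 = 15.9527 per 10,000.
2010: 0.1779×1.40 + 0.1990×3.28 + 0.2262×7.97 + 0.1833×21.77 + 0.2135×37.89 = 14.7870 per 10,000.
Difference = 15.9527 − 14.7870 = 1.1657.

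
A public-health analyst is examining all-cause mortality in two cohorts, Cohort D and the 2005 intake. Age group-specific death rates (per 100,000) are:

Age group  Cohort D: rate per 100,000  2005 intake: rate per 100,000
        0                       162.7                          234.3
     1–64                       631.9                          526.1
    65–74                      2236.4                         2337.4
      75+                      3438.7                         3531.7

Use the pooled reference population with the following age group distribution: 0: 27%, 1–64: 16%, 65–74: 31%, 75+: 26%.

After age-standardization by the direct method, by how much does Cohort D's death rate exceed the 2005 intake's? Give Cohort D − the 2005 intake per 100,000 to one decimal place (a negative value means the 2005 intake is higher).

-57.9

Standard weights: 0.27, 0.16, 0.31, 0.26.
Cohort D: 0.2700×162.7 + 0.1600×631.9 + 0.3100×2236.4 + 0.2600×3438.7 = 1732.3790 per 100,000.
The 2005 intake: 0.2700×234.3 + 0.1600×526.1 + 0.3100×2337.4 + 0.2600×3531.7 = 1790.2730 per 100,000.
Difference = 1732.3790 − 1790.2730 = -57.8940.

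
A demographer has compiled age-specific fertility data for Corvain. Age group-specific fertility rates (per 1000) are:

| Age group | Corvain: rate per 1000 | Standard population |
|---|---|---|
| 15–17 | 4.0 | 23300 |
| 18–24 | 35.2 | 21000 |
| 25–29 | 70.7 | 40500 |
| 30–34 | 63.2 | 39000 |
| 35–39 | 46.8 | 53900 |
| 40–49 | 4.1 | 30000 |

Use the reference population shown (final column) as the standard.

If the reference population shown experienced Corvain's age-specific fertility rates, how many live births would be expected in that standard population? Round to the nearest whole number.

8806

Expected live births = Σ (standard pop × age-specific rate ÷ 1000)
= 23300×4.0/1000 + 21000×35.2/1000 + 40500×70.7/1000 + 39000×63.2/1000 + 53900×46.8/1000 + 30000×4.1/1000
= 93.20 + 739.20 + 2863.35 + 2464.80 + 2522.52 + 123.00 = 8806.07.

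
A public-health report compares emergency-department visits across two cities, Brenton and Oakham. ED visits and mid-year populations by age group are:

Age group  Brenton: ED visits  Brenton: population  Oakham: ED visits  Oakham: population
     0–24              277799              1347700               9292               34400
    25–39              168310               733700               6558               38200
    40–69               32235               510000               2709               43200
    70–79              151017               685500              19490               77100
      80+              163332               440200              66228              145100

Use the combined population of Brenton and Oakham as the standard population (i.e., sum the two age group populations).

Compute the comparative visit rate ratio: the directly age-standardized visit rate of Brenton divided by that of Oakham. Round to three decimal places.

Age-specific rates per 1000 for Brenton: 206.128, 229.399, 63.206, 220.302, 371.040.
For Oakham: 270.116, 171.675, 62.708, 252.789, 456.430.
Combined standard total = 4055100; weights = 0.3408, 0.1904, 0.1364, 0.1881, 0.1443.
Brenton: 0.3408×206.128 + 0.1904×229.399 + 0.1364×63.206 + 0.1881×220.302 + 0.1443×371.040 = 217.5287 per 1000.
Oakham: 0.3408×270.116 + 0.1904×171.675 + 0.1364×62.708 + 0.1881×252.789 + 0.1443×456.430 = 246.7163 per 1000.
Ratio = 217.5287 ÷ 246.7163 = 0.88170.

0.882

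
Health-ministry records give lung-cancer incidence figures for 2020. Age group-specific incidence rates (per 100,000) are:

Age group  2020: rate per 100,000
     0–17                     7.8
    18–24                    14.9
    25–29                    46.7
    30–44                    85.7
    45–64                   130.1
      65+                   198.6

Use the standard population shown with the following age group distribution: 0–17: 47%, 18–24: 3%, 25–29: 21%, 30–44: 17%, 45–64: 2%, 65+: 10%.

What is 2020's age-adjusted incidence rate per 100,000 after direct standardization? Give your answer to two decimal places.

50.95

Standard weights: 0.47, 0.03, 0.21, 0.17, 0.02, 0.10.
Standardized rate: 0.4700×7.8 + 0.0300×14.9 + 0.2100×46.7 + 0.1700×85.7 + 0.0200×130.1 + 0.1000×198.6 = 50.9510 per 100,000.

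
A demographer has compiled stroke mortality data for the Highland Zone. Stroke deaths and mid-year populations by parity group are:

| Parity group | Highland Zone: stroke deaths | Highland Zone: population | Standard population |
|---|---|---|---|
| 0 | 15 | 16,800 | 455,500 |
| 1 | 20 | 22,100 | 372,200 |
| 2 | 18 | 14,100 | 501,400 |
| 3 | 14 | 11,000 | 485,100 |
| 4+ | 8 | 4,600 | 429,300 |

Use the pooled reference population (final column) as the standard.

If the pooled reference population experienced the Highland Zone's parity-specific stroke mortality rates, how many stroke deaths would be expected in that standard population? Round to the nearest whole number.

Parity-specific rates per 100,000 for the Highland Zone: 89.29, 90.50, 127.66, 127.27, 173.91.
Expected stroke deaths = Σ (standard pop × parity-specific rate ÷ 100,000)
= 455,500×89.29/100,000 + 372,200×90.50/100,000 + 501,400×127.66/100,000 + 485,100×127.27/100,000 + 429,300×173.91/100,000
= 406.70 + 336.83 + 640.09 + 617.40 + 746.61 = 2747.62.

2748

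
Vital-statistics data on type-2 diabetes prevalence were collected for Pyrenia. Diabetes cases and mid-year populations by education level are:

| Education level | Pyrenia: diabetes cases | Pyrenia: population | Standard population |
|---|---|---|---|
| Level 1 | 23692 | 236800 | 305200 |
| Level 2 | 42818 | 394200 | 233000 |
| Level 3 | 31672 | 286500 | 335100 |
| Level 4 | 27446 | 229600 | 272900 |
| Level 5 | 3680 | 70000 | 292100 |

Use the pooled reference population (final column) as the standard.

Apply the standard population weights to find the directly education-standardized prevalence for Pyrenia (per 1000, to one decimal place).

Education-specific rates per 1000 for Pyrenia: 100.051, 108.620, 110.548, 119.538, 52.571.
Standard total = 1438300; weights = 0.2122, 0.1620, 0.2330, 0.1897, 0.2031.
Standardized rate: 0.2122×100.051 + 0.1620×108.620 + 0.2330×110.548 + 0.1897×119.538 + 0.2031×52.571 = 97.9397 per 1000.

97.9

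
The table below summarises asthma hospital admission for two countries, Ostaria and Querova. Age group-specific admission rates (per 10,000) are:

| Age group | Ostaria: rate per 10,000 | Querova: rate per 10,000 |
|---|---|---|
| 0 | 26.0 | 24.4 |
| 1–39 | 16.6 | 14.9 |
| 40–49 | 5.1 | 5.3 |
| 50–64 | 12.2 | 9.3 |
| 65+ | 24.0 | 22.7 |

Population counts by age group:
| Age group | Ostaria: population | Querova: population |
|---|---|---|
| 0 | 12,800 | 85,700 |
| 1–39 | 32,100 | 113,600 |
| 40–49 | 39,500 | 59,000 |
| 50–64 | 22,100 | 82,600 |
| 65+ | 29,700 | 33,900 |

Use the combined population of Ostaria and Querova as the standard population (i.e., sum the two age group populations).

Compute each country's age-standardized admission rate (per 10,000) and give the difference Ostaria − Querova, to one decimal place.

1.5

Combined standard total = 511,000; weights = 0.1928, 0.2851, 0.1928, 0.2049, 0.1245.
Ostaria: 0.1928×26.0 + 0.2851×16.6 + 0.1928×5.1 + 0.2049×12.2 + 0.1245×24.0 = 16.2147 per 10,000.
Querova: 0.1928×24.4 + 0.2851×14.9 + 0.1928×5.3 + 0.2049×9.3 + 0.1245×22.7 = 14.7041 per 10,000.
Difference = 16.2147 − 14.7041 = 1.5106.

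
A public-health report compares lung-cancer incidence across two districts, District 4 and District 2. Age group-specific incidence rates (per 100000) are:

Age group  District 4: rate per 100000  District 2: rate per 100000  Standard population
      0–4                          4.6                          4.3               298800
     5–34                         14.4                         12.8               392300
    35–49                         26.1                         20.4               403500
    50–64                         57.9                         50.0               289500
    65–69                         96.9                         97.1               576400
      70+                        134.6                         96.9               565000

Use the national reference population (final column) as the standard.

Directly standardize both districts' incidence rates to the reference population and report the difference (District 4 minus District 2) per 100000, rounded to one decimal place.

10.5

Standard total = 2525500; weights = 0.1183, 0.1553, 0.1598, 0.1146, 0.2282, 0.2237.
District 4: 0.1183×4.6 + 0.1553×14.4 + 0.1598×26.1 + 0.1146×57.9 + 0.2282×96.9 + 0.2237×134.6 = 65.8163 per 100000.
District 2: 0.1183×4.3 + 0.1553×12.8 + 0.1598×20.4 + 0.1146×50.0 + 0.2282×97.1 + 0.2237×96.9 = 55.3275 per 100000.
Difference = 65.8163 − 55.3275 = 10.4888.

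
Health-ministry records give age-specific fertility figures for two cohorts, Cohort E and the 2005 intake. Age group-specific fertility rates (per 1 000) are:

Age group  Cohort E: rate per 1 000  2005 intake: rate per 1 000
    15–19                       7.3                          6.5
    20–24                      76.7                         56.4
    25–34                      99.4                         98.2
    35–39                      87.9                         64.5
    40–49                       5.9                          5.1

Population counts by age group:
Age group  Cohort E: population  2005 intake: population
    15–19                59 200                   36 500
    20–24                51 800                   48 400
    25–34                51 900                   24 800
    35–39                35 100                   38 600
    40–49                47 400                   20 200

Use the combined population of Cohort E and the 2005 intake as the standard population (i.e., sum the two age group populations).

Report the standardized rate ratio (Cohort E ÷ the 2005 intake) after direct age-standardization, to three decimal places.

Combined standard total = 413 900; weights = 0.2312, 0.2421, 0.1853, 0.1781, 0.1633.
Cohort E: 0.2312×7.3 + 0.2421×76.7 + 0.1853×99.4 + 0.1781×87.9 + 0.1633×5.9 = 55.2911 per 1 000.
The 2005 intake: 0.2312×6.5 + 0.2421×56.4 + 0.1853×98.2 + 0.1781×64.5 + 0.1633×5.1 = 45.6721 per 1 000.
Ratio = 55.2911 ÷ 45.6721 = 1.21061.

1.211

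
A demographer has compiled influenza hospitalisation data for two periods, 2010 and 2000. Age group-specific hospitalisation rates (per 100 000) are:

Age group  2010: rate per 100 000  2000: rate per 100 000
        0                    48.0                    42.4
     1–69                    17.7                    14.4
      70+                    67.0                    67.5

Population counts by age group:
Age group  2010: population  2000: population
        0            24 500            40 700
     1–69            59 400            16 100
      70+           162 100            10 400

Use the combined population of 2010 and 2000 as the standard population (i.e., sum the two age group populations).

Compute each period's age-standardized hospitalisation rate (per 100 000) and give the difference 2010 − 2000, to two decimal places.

1.69

Combined standard total = 313 200; weights = 0.2082, 0.2411, 0.5508.
2010: 0.2082×48.0 + 0.2411×17.7 + 0.5508×67.0 = 51.1604 per 100 000.
2000: 0.2082×42.4 + 0.2411×14.4 + 0.5508×67.5 = 49.4746 per 100 000.
Difference = 51.1604 − 49.4746 = 1.6859.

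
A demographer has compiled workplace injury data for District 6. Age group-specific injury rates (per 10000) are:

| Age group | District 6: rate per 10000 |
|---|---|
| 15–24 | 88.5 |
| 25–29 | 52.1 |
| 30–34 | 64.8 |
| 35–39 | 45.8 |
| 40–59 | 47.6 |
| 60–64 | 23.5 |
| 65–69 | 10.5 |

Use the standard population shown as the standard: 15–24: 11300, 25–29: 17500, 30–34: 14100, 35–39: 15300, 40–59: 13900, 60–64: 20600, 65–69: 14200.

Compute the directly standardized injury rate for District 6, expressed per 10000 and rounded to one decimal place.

45.1

Standard total = 106900; weights = 0.1057, 0.1637, 0.1319, 0.1431, 0.1300, 0.1927, 0.1328.
Standardized rate: 0.1057×88.5 + 0.1637×52.1 + 0.1319×64.8 + 0.1431×45.8 + 0.1300×47.6 + 0.1927×23.5 + 0.1328×10.5 = 45.0988 per 10000.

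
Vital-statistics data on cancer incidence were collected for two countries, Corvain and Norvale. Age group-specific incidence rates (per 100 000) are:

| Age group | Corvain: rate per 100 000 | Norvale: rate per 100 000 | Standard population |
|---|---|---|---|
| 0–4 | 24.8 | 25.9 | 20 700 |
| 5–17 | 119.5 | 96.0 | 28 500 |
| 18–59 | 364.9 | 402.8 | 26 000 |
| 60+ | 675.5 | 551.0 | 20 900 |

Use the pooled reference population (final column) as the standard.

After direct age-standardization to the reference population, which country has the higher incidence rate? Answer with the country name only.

Corvain

Standard total = 96 100; weights = 0.2154, 0.2966, 0.2706, 0.2175.
Corvain: 0.2154×24.8 + 0.2966×119.5 + 0.2706×364.9 + 0.2175×675.5 = 286.4148 per 100 000.
Norvale: 0.2154×25.9 + 0.2966×96.0 + 0.2706×402.8 + 0.2175×551.0 = 262.8598 per 100 000.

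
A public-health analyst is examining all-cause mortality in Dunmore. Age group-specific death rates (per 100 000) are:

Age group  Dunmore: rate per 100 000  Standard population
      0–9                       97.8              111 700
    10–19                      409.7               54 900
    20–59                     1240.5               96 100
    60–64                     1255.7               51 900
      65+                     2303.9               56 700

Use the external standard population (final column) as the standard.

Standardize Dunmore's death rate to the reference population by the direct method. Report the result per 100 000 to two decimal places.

938.41

Standard total = 371 300; weights = 0.3008, 0.1479, 0.2588, 0.1398, 0.1527.
Standardized rate: 0.3008×97.8 + 0.1479×409.7 + 0.2588×1240.5 + 0.1398×1255.7 + 0.1527×2303.9 = 938.4078 per 100 000.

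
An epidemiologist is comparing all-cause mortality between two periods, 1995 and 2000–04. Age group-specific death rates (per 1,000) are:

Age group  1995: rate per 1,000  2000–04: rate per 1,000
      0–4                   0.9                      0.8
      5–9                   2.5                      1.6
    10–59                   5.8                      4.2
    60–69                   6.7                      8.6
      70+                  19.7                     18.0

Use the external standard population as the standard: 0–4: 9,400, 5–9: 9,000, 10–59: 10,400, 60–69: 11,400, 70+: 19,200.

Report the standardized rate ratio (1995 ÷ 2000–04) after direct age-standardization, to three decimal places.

1.072

Standard total = 59,400; weights = 0.1582, 0.1515, 0.1751, 0.1919, 0.3232.
1995: 0.1582×0.9 + 0.1515×2.5 + 0.1751×5.8 + 0.1919×6.7 + 0.3232×19.7 = 9.1902 per 1,000.
2000–04: 0.1582×0.8 + 0.1515×1.6 + 0.1751×4.2 + 0.1919×8.6 + 0.3232×18.0 = 8.5731 per 1,000.
Ratio = 9.1902 ÷ 8.5731 = 1.07199.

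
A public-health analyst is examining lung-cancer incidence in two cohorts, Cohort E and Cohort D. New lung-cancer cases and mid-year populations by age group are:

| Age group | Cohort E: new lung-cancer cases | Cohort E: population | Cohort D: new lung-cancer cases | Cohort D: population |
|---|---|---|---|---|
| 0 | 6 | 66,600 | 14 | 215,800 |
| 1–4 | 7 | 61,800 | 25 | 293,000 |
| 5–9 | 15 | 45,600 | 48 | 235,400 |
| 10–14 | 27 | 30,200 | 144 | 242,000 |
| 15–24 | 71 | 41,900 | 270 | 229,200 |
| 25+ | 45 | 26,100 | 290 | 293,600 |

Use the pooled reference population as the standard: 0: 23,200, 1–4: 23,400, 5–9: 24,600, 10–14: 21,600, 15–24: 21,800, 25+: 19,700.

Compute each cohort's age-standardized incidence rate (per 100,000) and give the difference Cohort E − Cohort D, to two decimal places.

Age-specific rates per 100,000 for Cohort E: 9.01, 11.33, 32.89, 89.40, 169.45, 172.41.
For Cohort D: 6.49, 8.53, 20.39, 59.50, 117.80, 98.77.
Standard total = 134,300; weights = 0.1727, 0.1742, 0.1832, 0.1608, 0.1623, 0.1467.
Cohort E: 0.1727×9.01 + 0.1742×11.33 + 0.1832×32.89 + 0.1608×89.40 + 0.1623×169.45 + 0.1467×172.41 = 76.7310 per 100,000.
Cohort D: 0.1727×6.49 + 0.1742×8.53 + 0.1832×20.39 + 0.1608×59.50 + 0.1623×117.80 + 0.1467×98.77 = 49.5233 per 100,000.
Difference = 76.7310 − 49.5233 = 27.2077.

27.21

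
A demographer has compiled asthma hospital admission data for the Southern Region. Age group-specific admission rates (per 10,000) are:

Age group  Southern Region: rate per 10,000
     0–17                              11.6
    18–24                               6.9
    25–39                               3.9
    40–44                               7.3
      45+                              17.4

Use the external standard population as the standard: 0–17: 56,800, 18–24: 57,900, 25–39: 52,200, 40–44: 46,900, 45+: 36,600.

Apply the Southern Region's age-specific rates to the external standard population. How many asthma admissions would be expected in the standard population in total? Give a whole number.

Expected asthma admissions = Σ (standard pop × age-specific rate ÷ 10,000)
= 56,800×11.6/10,000 + 57,900×6.9/10,000 + 52,200×3.9/10,000 + 46,900×7.3/10,000 + 36,600×17.4/10,000
= 65.89 + 39.95 + 20.36 + 34.24 + 63.68 = 224.12.

224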